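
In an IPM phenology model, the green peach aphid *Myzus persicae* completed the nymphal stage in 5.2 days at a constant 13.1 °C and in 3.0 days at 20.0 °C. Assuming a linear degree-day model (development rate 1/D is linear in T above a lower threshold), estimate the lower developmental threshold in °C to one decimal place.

Under the model K = D·(T − T_b), so D₁·(T₁ − T_b) = D₂·(T₂ − T_b).
5.2·(13.1 − T_b) = 3.0·(20.0 − T_b)
T_b = (5.2·13.1 − 3.0·20.0) / (5.2 − 3.0) = 8.12 / 2.2 = 3.691 °C ≈ 3.7 °C.

3.7 °C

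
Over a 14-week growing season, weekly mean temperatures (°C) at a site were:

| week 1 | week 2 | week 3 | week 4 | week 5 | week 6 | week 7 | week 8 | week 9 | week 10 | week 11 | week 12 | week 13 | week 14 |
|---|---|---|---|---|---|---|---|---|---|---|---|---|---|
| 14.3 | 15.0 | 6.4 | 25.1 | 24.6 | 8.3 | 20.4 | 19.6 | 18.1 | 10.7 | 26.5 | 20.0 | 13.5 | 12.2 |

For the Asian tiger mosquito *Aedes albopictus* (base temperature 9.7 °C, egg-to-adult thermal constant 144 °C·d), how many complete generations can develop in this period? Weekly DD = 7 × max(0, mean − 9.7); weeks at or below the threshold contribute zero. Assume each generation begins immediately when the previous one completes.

Weekly DD (7 × max(0, T̄ − 9.7)): 32.2, 37.1, 0.0, 107.8, 104.3, 0.0, 74.9, 69.3, 58.8, 7.0, 117.6, 72.1, 26.6, 17.5.
Season total = 725.2 DD.
Complete generations = ⌊725.2 / 144⌋ = 5.

5 generations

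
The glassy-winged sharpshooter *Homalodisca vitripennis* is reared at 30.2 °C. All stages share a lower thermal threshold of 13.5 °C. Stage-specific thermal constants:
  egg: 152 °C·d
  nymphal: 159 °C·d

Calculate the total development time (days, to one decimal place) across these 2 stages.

Daily accumulation at 30.2 °C = 30.2 − 13.5 = 16.7 DD/day.
Total K = 152 + 159 = 311 DD.
Total duration = 311 / 16.7 = 18.623 ≈ 18.6 days.

18.6 days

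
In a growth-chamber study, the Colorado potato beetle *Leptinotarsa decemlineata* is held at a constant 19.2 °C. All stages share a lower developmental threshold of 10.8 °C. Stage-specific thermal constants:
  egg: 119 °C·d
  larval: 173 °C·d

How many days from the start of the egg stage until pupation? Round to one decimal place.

Daily accumulation at 19.2 °C = 19.2 − 10.8 = 8.4 DD/day.
Total K = 119 + 173 = 292 DD.
Total duration = 292 / 8.4 = 34.762 ≈ 34.8 days.

34.8 days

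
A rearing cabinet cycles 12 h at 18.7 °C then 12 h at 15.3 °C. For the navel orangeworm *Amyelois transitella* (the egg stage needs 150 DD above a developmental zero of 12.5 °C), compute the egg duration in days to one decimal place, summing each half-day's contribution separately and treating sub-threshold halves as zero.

Day half: max(0, 18.7 − 12.5) × 0.5 = 6.2 × 0.5 = 3.10 DD.
Night half: max(0, 15.3 − 12.5) × 0.5 = 2.8 × 0.5 = 1.40 DD.
Per 24 h: 4.50 DD/day.
Duration = 150 / 4.50 = 33.333 ≈ 33.3 days.

33.3 days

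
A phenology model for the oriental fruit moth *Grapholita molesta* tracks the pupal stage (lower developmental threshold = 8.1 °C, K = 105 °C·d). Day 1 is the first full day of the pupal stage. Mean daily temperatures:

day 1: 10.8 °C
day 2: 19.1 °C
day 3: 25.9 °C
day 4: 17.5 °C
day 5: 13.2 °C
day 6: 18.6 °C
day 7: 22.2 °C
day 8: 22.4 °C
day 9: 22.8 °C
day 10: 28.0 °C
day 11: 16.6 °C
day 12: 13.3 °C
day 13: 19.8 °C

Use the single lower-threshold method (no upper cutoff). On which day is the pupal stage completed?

day 10

Daily DD above 8.1 °C: 2.7, 11.0, 17.8, 9.4, 5.1, 10.5, 14.1, 14.3, 14.7, 19.9, 8.5, 5.2, 11.7.
Cumulative: 2.7, 13.7, 31.5, 40.9, 46.0, 56.5, 70.6, 84.9, 99.6, 119.5, 128.0, 133.2, 144.9.
The total first reaches 105 DD on day 10.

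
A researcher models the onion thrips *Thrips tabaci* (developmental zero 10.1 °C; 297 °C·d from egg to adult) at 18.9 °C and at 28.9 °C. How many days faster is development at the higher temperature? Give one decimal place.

18.0 days

At 18.9 °C: 297 / (18.9 − 10.1) = 297 / 8.8 = 33.750 d.
At 28.9 °C: 297 / (28.9 − 10.1) = 297 / 18.8 = 15.798 d.
Difference = |33.750 − 15.798| = 17.952 ≈ 18.0 days.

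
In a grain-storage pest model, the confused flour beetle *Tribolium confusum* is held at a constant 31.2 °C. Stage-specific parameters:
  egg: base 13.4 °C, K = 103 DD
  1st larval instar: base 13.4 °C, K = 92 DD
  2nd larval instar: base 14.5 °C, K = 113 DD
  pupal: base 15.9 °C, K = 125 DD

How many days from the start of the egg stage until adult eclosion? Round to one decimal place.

25.9 days

egg: 103 / (31.2 − 13.4) = 103 / 17.8 = 5.787 d.
1st larval instar: 92 / (31.2 − 13.4) = 92 / 17.8 = 5.169 d.
2nd larval instar: 113 / (31.2 − 14.5) = 113 / 16.7 = 6.766 d.
pupal: 125 / (31.2 − 15.9) = 125 / 15.3 = 8.170 d.
Sum = 25.891 ≈ 25.9 days.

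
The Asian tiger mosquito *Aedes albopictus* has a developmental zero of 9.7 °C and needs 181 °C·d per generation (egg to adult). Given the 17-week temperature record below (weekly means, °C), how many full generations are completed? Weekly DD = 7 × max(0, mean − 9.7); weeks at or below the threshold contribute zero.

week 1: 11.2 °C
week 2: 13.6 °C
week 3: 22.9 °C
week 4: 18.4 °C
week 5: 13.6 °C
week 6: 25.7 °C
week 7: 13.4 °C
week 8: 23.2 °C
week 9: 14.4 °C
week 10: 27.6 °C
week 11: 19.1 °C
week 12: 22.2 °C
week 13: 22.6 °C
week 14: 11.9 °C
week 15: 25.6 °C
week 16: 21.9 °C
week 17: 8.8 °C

Weekly DD (7 × max(0, T̄ − 9.7)): 10.5, 27.3, 92.4, 60.9, 27.3, 112.0, 25.9, 94.5, 32.9, 125.3, 65.8, 87.5, 90.3, 15.4, 111.3, 85.4, 0.0.
Season total = 1064.7 DD.
Complete generations = ⌊1064.7 / 181⌋ = 5.

5 generations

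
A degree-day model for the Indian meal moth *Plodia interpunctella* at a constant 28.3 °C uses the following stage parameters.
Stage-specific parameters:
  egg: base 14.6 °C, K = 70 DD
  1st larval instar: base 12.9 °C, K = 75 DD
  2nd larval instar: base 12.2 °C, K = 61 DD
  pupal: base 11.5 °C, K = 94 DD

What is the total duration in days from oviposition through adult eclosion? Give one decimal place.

egg: 70 / (28.3 − 14.6) = 70 / 13.7 = 5.109 d.
1st larval instar: 75 / (28.3 − 12.9) = 75 / 15.4 = 4.870 d.
2nd larval instar: 61 / (28.3 − 12.2) = 61 / 16.1 = 3.789 d.
pupal: 94 / (28.3 − 11.5) = 94 / 16.8 = 5.595 d.
Sum = 19.364 ≈ 19.4 days.

19.4 days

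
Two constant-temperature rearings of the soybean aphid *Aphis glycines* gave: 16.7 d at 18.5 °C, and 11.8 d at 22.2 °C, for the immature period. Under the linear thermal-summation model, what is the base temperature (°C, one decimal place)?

Under the model K = D·(T − T_b), so D₁·(T₁ − T_b) = D₂·(T₂ − T_b).
16.7·(18.5 − T_b) = 11.8·(22.2 − T_b)
T_b = (16.7·18.5 − 11.8·22.2) / (16.7 − 11.8) = 46.99 / 4.9 = 9.590 °C ≈ 9.6 °C.

9.6 °C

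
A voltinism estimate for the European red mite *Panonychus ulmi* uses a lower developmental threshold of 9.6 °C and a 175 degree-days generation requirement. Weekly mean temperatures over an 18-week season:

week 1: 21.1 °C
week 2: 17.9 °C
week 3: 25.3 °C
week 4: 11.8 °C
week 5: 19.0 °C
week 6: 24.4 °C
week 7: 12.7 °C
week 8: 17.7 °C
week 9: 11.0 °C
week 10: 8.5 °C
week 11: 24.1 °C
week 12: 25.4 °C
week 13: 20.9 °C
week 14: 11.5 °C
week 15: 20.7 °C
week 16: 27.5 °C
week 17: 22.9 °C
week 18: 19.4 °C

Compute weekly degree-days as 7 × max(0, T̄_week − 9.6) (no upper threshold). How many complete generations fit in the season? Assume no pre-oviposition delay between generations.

Weekly DD (7 × max(0, T̄ − 9.6)): 80.5, 58.1, 109.9, 15.4, 65.8, 103.6, 21.7, 56.7, 9.8, 0.0, 101.5, 110.6, 79.1, 13.3, 77.7, 125.3, 93.1, 68.6.
Season total = 1190.7 DD.
Complete generations = ⌊1190.7 / 175⌋ = 6.

6 generations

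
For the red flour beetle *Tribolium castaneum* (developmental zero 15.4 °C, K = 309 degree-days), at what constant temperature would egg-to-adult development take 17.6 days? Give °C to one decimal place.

Required daily accumulation = 309 / 17.6 = 17.557 DD/day.
T = T_base + 17.557 = 15.4 + 17.557 = 32.957 ≈ 33.0 °C.

33.0 °C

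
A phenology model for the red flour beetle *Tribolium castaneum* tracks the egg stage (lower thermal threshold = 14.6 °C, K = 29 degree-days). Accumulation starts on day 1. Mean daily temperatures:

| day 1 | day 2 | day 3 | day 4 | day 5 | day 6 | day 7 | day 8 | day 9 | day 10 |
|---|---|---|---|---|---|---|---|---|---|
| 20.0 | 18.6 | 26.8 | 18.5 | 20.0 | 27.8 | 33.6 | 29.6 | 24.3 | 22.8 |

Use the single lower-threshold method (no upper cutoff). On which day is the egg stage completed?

day 5

Daily DD above 14.6 °C: 5.4, 4.0, 12.2, 3.9, 5.4, 13.2, 19.0, 15.0, 9.7, 8.2.
Cumulative: 5.4, 9.4, 21.6, 25.5, 30.9, 44.1, 63.1, 78.1, 87.8, 96.0.
The total first reaches 29 DD on day 5.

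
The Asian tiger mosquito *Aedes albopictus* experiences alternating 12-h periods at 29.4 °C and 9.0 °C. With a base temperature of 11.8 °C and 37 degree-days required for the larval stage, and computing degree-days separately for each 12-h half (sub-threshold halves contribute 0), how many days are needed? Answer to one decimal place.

4.2 days

Day half: max(0, 29.4 − 11.8) × 0.5 = 17.6 × 0.5 = 8.80 DD.
Night half: max(0, 9.0 − 11.8) × 0.5 = 0.0 × 0.5 = 0.00 DD.
Per 24 h: 8.80 DD/day.
Duration = 37 / 8.80 = 4.205 ≈ 4.2 days.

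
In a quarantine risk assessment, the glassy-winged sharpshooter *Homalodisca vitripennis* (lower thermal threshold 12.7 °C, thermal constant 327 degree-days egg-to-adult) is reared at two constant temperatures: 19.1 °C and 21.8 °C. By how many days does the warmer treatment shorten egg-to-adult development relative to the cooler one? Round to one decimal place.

15.2 days

At 19.1 °C: 327 / (19.1 − 12.7) = 327 / 6.4 = 51.094 d.
At 21.8 °C: 327 / (21.8 − 12.7) = 327 / 9.1 = 35.934 d.
Difference = |51.094 − 35.934| = 15.160 ≈ 15.2 days.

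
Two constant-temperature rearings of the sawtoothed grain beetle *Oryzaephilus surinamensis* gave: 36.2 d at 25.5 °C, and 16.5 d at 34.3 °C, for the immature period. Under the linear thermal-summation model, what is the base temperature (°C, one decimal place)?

18.1 °C

Linear rate model ⇒ the product D·(T − T_b) is constant across temperatures.
36.2·(25.5 − T_b) = 16.5·(34.3 − T_b)
T_b = (36.2·25.5 − 16.5·34.3) / (36.2 − 16.5) = 357.15 / 19.7 = 18.129 °C ≈ 18.1 °C.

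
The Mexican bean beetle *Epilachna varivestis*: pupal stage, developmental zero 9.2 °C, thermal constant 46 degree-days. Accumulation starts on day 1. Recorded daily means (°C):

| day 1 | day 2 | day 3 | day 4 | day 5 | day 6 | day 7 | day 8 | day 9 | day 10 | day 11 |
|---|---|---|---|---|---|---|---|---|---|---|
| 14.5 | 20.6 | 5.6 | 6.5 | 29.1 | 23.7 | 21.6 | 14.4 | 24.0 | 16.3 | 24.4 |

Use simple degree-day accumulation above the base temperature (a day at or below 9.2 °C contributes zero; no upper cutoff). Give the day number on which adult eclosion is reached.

day 6

Daily DD above 9.2 °C: 5.3, 11.4, 0.0, 0.0, 19.9, 14.5, 12.4, 5.2, 14.8, 7.1, 15.2.
Cumulative: 5.3, 16.7, 16.7, 16.7, 36.6, 51.1, 63.5, 68.7, 83.5, 90.6, 105.8.
The total first reaches 46 DD on day 6.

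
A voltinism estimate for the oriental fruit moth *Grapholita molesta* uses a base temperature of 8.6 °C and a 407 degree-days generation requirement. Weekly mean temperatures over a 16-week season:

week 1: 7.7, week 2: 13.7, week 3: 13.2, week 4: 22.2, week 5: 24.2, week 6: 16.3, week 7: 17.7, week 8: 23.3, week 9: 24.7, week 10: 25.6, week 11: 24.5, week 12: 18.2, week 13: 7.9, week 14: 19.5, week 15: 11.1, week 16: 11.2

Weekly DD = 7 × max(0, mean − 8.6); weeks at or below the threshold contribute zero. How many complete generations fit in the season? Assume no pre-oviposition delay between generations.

2 generations

Weekly DD (7 × max(0, T̄ − 8.6)): 0.0, 35.7, 32.2, 95.2, 109.2, 53.9, 63.7, 102.9, 112.7, 119.0, 111.3, 67.2, 0.0, 76.3, 17.5, 18.2.
Season total = 1015.0 DD.
Complete generations = ⌊1015.0 / 407⌋ = 2.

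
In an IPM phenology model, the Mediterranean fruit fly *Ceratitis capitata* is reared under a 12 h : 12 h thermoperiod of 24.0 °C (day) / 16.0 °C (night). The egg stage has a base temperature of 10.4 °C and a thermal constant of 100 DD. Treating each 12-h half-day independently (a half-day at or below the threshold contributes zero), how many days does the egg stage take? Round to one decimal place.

Day half: max(0, 24.0 − 10.4) × 0.5 = 13.6 × 0.5 = 6.80 DD.
Night half: max(0, 16.0 − 10.4) × 0.5 = 5.6 × 0.5 = 2.80 DD.
Per 24 h: 9.60 DD/day.
Duration = 100 / 9.60 = 10.417 ≈ 10.4 days.

10.4 days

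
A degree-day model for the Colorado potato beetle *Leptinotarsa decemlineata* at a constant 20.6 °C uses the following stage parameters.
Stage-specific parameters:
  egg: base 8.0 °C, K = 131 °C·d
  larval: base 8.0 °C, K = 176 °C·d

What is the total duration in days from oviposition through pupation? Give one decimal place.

24.4 days

egg: 131 / (20.6 − 8.0) = 131 / 12.6 = 10.397 d.
larval: 176 / (20.6 − 8.0) = 176 / 12.6 = 13.968 d.
Sum = 24.365 ≈ 24.4 days.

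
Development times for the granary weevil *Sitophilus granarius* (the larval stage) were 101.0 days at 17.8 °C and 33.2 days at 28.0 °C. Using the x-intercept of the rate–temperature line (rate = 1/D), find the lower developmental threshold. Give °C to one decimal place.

12.8 °C

Equal thermal constants: D₁(T₁ − T_b) = D₂(T₂ − T_b).
101.0·(17.8 − T_b) = 33.2·(28.0 − T_b)
T_b = (101.0·17.8 − 33.2·28.0) / (101.0 − 33.2) = 868.20 / 67.8 = 12.805 °C ≈ 12.8 °C.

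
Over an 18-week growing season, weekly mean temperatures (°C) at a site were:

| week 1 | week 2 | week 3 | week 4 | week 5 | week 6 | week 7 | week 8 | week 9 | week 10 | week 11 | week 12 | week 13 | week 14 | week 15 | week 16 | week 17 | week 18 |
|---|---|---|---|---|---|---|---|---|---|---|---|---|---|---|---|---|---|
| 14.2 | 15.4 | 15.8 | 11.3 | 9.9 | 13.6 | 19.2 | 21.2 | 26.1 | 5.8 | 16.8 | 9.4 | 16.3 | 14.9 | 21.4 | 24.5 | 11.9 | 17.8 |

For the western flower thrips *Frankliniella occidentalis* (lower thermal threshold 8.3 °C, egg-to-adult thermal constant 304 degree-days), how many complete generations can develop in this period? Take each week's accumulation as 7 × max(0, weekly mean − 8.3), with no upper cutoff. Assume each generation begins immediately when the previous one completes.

3 generations

Weekly DD (7 × max(0, T̄ − 8.3)): 41.3, 49.7, 52.5, 21.0, 11.2, 37.1, 76.3, 90.3, 124.6, 0.0, 59.5, 7.7, 56.0, 46.2, 91.7, 113.4, 25.2, 66.5.
Season total = 970.2 DD.
Complete generations = ⌊970.2 / 304⌋ = 3.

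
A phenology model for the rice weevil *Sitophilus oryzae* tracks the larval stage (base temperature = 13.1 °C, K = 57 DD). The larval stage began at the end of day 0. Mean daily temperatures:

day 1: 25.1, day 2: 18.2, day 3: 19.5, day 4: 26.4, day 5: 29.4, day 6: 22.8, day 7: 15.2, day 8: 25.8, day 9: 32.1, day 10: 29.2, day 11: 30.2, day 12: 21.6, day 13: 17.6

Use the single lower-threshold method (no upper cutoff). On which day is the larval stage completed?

day 6

Daily DD above 13.1 °C: 12.0, 5.1, 6.4, 13.3, 16.3, 9.7, 2.1, 12.7, 19.0, 16.1, 17.1, 8.5, 4.5.
Cumulative: 12.0, 17.1, 23.5, 36.8, 53.1, 62.8, 64.9, 77.6, 96.6, 112.7, 129.8, 138.3, 142.8.
The total first reaches 57 DD on day 6.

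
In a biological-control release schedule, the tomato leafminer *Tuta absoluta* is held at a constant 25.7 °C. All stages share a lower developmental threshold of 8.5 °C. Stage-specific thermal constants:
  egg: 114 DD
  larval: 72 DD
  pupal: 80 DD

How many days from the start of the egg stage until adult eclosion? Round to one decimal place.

15.5 days

Daily accumulation at 25.7 °C = 25.7 − 8.5 = 17.2 DD/day.
Total K = 114 + 72 + 80 = 266 DD.
Total duration = 266 / 17.2 = 15.465 ≈ 15.5 days.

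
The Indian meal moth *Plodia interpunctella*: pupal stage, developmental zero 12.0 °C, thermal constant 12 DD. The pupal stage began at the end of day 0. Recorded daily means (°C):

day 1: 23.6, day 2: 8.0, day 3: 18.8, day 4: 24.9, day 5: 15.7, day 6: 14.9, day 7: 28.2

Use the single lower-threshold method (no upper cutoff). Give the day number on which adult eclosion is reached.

day 3

Daily DD above 12.0 °C: 11.6, 0.0, 6.8, 12.9, 3.7, 2.9, 16.2.
Cumulative: 11.6, 11.6, 18.4, 31.3, 35.0, 37.9, 54.1.
The total first reaches 12 DD on day 3.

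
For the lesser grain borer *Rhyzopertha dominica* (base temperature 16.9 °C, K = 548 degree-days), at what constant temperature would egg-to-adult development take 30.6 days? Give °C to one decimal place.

34.8 °C

Required daily accumulation = 548 / 30.6 = 17.908 DD/day.
T = T_base + 17.908 = 16.9 + 17.908 = 34.808 ≈ 34.8 °C.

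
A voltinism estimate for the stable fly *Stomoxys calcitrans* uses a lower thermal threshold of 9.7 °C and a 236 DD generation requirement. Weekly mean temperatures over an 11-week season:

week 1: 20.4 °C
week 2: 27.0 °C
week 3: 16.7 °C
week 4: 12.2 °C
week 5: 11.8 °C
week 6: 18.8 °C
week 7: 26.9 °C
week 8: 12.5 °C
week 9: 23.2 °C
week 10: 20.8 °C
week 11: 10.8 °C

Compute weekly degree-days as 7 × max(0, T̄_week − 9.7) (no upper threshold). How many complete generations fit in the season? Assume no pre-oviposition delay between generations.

2 generations

Weekly DD (7 × max(0, T̄ − 9.7)): 74.9, 121.1, 49.0, 17.5, 14.7, 63.7, 120.4, 19.6, 94.5, 77.7, 7.7.
Season total = 660.8 DD.
Complete generations = ⌊660.8 / 236⌋ = 2.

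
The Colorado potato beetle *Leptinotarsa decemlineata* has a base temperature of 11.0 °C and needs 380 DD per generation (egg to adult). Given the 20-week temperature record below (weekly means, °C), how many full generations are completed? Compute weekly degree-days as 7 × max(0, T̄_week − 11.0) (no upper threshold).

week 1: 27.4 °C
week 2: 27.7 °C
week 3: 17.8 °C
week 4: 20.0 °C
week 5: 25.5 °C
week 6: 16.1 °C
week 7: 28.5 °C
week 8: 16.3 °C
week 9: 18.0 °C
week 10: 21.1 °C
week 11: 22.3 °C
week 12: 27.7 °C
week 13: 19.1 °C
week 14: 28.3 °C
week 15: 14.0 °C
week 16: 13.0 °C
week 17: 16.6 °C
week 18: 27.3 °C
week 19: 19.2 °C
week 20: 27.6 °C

3 generations

Weekly DD (7 × max(0, T̄ − 11.0)): 114.8, 116.9, 47.6, 63.0, 101.5, 35.7, 122.5, 37.1, 49.0, 70.7, 79.1, 116.9, 56.7, 121.1, 21.0, 14.0, 39.2, 114.1, 57.4, 116.2.
Season total = 1494.5 DD.
Complete generations = ⌊1494.5 / 380⌋ = 3.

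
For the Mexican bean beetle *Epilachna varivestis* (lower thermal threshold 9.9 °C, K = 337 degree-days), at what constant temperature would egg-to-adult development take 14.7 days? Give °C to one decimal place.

32.8 °C

Required daily accumulation = 337 / 14.7 = 22.925 DD/day.
T = T_base + 22.925 = 9.9 + 22.925 = 32.825 ≈ 32.8 °C.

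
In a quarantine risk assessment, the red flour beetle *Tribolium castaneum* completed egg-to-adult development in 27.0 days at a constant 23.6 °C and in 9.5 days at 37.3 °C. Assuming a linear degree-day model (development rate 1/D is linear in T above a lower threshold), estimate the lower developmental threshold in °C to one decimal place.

16.2 °C

Under the model K = D·(T − T_b), so D₁·(T₁ − T_b) = D₂·(T₂ − T_b).
27.0·(23.6 − T_b) = 9.5·(37.3 − T_b)
T_b = (27.0·23.6 − 9.5·37.3) / (27.0 − 9.5) = 282.85 / 17.5 = 16.163 °C ≈ 16.2 °C.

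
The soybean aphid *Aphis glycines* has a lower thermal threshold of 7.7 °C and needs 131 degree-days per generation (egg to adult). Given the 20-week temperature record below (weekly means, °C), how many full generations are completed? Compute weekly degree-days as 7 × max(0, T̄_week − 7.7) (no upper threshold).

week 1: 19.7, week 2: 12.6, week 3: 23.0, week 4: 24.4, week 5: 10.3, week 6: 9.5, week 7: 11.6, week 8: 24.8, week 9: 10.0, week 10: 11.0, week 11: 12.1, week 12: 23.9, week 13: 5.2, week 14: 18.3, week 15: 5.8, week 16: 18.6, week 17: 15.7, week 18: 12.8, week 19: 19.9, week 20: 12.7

Weekly DD (7 × max(0, T̄ − 7.7)): 84.0, 34.3, 107.1, 116.9, 18.2, 12.6, 27.3, 119.7, 16.1, 23.1, 30.8, 113.4, 0.0, 74.2, 0.0, 76.3, 56.0, 35.7, 85.4, 35.0.
Season total = 1066.1 DD.
Complete generations = ⌊1066.1 / 131⌋ = 8.

8 generations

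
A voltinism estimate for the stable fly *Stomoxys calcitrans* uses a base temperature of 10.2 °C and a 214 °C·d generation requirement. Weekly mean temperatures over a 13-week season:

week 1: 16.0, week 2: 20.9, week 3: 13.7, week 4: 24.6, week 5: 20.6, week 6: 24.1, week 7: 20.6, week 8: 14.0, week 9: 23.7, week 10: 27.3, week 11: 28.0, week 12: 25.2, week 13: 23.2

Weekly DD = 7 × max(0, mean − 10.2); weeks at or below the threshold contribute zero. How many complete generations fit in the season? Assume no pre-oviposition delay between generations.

4 generations

Weekly DD (7 × max(0, T̄ − 10.2)): 40.6, 74.9, 24.5, 100.8, 72.8, 97.3, 72.8, 26.6, 94.5, 119.7, 124.6, 105.0, 91.0.
Season total = 1045.1 DD.
Complete generations = ⌊1045.1 / 214⌋ = 4.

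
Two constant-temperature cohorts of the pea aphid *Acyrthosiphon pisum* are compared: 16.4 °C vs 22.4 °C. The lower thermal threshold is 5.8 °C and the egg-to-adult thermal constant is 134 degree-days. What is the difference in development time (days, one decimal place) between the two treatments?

4.6 days

At 16.4 °C: 134 / (16.4 − 5.8) = 134 / 10.6 = 12.642 d.
At 22.4 °C: 134 / (22.4 − 5.8) = 134 / 16.6 = 8.072 d.
Difference = |12.642 − 8.072| = 4.569 ≈ 4.6 days.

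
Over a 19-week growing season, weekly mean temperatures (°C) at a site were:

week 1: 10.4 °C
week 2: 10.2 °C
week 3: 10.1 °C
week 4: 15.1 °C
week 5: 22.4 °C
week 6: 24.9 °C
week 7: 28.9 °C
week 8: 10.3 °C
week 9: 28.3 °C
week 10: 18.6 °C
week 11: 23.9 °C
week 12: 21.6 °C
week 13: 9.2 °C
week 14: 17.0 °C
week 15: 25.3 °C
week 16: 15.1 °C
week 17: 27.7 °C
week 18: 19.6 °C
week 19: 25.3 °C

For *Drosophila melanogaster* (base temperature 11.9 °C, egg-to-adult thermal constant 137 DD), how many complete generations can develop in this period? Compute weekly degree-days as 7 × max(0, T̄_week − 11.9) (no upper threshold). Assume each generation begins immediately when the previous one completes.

7 generations

Weekly DD (7 × max(0, T̄ − 11.9)): 0.0, 0.0, 0.0, 22.4, 73.5, 91.0, 119.0, 0.0, 114.8, 46.9, 84.0, 67.9, 0.0, 35.7, 93.8, 22.4, 110.6, 53.9, 93.8.
Season total = 1029.7 DD.
Complete generations = ⌊1029.7 / 137⌋ = 7.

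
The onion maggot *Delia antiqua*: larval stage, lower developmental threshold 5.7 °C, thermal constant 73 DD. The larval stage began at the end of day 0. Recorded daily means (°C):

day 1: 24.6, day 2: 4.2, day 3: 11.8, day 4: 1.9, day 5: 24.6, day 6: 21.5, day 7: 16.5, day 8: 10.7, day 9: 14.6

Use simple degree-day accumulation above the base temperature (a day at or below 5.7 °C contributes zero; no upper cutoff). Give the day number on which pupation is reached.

day 8

Daily DD above 5.7 °C: 18.9, 0.0, 6.1, 0.0, 18.9, 15.8, 10.8, 5.0, 8.9.
Cumulative: 18.9, 18.9, 25.0, 25.0, 43.9, 59.7, 70.5, 75.5, 84.4.
The total first reaches 73 DD on day 8.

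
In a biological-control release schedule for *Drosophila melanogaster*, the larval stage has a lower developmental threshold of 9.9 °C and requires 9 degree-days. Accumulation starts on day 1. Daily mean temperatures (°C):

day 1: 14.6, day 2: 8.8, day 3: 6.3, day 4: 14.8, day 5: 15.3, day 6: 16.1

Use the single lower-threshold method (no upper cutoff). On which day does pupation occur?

day 4

Daily DD above 9.9 °C: 4.7, 0.0, 0.0, 4.9, 5.4, 6.2.
Cumulative: 4.7, 4.7, 4.7, 9.6, 15.0, 21.2.
The total first reaches 9 DD on day 4.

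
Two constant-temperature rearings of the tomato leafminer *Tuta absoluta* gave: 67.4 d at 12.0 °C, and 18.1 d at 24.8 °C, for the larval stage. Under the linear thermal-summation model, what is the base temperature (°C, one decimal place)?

7.3 °C

Under the model K = D·(T − T_b), so D₁·(T₁ − T_b) = D₂·(T₂ − T_b).
67.4·(12.0 − T_b) = 18.1·(24.8 − T_b)
T_b = (67.4·12.0 − 18.1·24.8) / (67.4 − 18.1) = 359.92 / 49.3 = 7.301 °C ≈ 7.3 °C.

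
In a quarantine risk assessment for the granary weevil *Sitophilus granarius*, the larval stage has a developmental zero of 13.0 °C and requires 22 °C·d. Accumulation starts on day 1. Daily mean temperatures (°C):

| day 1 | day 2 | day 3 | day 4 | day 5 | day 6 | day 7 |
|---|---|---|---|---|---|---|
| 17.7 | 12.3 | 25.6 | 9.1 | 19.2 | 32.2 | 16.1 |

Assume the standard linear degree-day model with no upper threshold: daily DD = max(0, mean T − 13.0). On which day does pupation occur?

Daily DD above 13.0 °C: 4.7, 0.0, 12.6, 0.0, 6.2, 19.2, 3.1.
Cumulative: 4.7, 4.7, 17.3, 17.3, 23.5, 42.7, 45.8.
The total first reaches 22 DD on day 5.

day 5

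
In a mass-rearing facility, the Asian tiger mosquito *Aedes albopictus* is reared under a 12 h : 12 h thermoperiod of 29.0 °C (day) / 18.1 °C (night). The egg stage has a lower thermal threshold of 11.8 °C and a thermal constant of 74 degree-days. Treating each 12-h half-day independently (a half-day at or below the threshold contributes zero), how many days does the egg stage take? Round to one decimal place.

Day half: max(0, 29.0 − 11.8) × 0.5 = 17.2 × 0.5 = 8.60 DD.
Night half: max(0, 18.1 − 11.8) × 0.5 = 6.3 × 0.5 = 3.15 DD.
Per 24 h: 11.75 DD/day.
Duration = 74 / 11.75 = 6.298 ≈ 6.3 days.

6.3 days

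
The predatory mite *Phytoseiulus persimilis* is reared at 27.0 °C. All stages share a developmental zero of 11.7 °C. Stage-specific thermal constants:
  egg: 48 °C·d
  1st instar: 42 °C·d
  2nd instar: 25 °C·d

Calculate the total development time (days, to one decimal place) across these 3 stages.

Daily accumulation at 27.0 °C = 27.0 − 11.7 = 15.3 DD/day.
Total K = 48 + 42 + 25 = 115 DD.
Total duration = 115 / 15.3 = 7.516 ≈ 7.5 days.

7.5 days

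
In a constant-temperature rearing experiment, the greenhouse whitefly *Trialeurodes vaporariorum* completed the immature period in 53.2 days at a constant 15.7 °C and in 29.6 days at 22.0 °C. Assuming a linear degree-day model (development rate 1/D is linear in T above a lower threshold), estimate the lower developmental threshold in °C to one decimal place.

7.8 °C

Equal thermal constants: D₁(T₁ − T_b) = D₂(T₂ − T_b).
53.2·(15.7 − T_b) = 29.6·(22.0 − T_b)
T_b = (53.2·15.7 − 29.6·22.0) / (53.2 − 29.6) = 184.04 / 23.6 = 7.798 °C ≈ 7.8 °C.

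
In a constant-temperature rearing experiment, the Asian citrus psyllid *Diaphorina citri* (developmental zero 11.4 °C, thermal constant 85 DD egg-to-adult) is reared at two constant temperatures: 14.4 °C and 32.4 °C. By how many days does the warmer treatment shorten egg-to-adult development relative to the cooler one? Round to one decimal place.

24.3 days

At 14.4 °C: 85 / (14.4 − 11.4) = 85 / 3.0 = 28.333 d.
At 32.4 °C: 85 / (32.4 − 11.4) = 85 / 21.0 = 4.048 d.
Difference = |28.333 − 4.048| = 24.286 ≈ 24.3 days.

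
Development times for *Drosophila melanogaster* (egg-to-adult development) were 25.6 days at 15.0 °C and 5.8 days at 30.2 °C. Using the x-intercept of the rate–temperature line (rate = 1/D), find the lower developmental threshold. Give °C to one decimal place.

10.5 °C

Equal thermal constants: D₁(T₁ − T_b) = D₂(T₂ − T_b).
25.6·(15.0 − T_b) = 5.8·(30.2 − T_b)
T_b = (25.6·15.0 − 5.8·30.2) / (25.6 − 5.8) = 208.84 / 19.8 = 10.547 °C ≈ 10.5 °C.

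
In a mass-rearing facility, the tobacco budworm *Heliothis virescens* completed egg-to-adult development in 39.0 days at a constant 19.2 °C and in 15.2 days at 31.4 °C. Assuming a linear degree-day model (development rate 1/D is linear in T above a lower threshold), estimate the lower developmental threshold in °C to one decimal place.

11.4 °C

Linear rate model ⇒ the product D·(T − T_b) is constant across temperatures.
39.0·(19.2 − T_b) = 15.2·(31.4 − T_b)
T_b = (39.0·19.2 − 15.2·31.4) / (39.0 − 15.2) = 271.52 / 23.8 = 11.408 °C ≈ 11.4 °C.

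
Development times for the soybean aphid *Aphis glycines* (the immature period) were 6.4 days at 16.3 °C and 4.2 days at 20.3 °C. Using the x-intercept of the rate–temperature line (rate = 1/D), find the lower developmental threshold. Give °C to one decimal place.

Linear rate model ⇒ the product D·(T − T_b) is constant across temperatures.
6.4·(16.3 − T_b) = 4.2·(20.3 − T_b)
T_b = (6.4·16.3 − 4.2·20.3) / (6.4 − 4.2) = 19.06 / 2.2 = 8.664 °C ≈ 8.7 °C.

8.7 °C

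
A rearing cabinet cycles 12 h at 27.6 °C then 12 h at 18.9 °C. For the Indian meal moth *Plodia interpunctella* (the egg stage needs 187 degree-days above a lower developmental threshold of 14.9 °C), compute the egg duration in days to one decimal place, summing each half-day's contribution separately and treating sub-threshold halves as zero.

22.4 days

Day half: max(0, 27.6 − 14.9) × 0.5 = 12.7 × 0.5 = 6.35 DD.
Night half: max(0, 18.9 − 14.9) × 0.5 = 4.0 × 0.5 = 2.00 DD.
Per 24 h: 8.35 DD/day.
Duration = 187 / 8.35 = 22.395 ≈ 22.4 days.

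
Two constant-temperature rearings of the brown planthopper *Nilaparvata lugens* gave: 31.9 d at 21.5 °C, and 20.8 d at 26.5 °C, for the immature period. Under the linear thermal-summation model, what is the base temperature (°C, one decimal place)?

12.1 °C

Equal thermal constants: D₁(T₁ − T_b) = D₂(T₂ − T_b).
31.9·(21.5 − T_b) = 20.8·(26.5 − T_b)
T_b = (31.9·21.5 − 20.8·26.5) / (31.9 − 20.8) = 134.65 / 11.1 = 12.131 °C ≈ 12.1 °C.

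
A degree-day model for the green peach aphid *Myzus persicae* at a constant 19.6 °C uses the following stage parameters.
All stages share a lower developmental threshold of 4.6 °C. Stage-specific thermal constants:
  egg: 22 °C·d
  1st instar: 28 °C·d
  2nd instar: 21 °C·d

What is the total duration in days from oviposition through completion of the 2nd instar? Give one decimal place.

4.7 days

Daily accumulation at 19.6 °C = 19.6 − 4.6 = 15.0 DD/day.
Total K = 22 + 28 + 21 = 71 DD.
Total duration = 71 / 15.0 = 4.733 ≈ 4.7 days.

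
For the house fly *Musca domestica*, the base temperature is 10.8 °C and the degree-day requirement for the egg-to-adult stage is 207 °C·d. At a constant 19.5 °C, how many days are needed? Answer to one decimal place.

Daily accumulation = 19.5 − 10.8 = 8.7 DD/day.
Duration = 207 / 8.7 = 23.793 ≈ 23.8 days.

23.8 days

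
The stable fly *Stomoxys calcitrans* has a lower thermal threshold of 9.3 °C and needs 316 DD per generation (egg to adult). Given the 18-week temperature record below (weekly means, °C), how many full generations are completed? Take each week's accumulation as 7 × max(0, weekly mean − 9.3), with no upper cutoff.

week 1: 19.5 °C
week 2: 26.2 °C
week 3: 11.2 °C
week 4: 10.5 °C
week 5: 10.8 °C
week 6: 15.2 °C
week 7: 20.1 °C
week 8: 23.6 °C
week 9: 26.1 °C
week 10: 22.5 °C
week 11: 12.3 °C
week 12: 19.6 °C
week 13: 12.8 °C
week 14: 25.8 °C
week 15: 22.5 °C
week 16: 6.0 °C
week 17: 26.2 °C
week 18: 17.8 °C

3 generations

Weekly DD (7 × max(0, T̄ − 9.3)): 71.4, 118.3, 13.3, 8.4, 10.5, 41.3, 75.6, 100.1, 117.6, 92.4, 21.0, 72.1, 24.5, 115.5, 92.4, 0.0, 118.3, 59.5.
Season total = 1152.2 DD.
Complete generations = ⌊1152.2 / 316⌋ = 3.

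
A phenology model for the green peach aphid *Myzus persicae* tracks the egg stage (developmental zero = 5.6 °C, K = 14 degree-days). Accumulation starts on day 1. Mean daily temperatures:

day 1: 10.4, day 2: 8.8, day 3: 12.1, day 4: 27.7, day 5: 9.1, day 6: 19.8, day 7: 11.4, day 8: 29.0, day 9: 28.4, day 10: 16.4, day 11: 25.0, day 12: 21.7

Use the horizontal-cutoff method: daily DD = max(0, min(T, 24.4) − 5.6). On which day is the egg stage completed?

Daily DD above 5.6 °C (capped at 18.8): 4.8, 3.2, 6.5, 18.8, 3.5, 14.2, 5.8, 18.8, 18.8, 10.8, 18.8, 16.1.
Cumulative: 4.8, 8.0, 14.5, 33.3, 36.8, 51.0, 56.8, 75.6, 94.4, 105.2, 124.0, 140.1.
The total first reaches 14 DD on day 3.

day 3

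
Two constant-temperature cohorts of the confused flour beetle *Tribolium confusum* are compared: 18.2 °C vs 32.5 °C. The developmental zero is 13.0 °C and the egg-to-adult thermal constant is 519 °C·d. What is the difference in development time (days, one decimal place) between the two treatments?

73.2 days

At 18.2 °C: 519 / (18.2 − 13.0) = 519 / 5.2 = 99.808 d.
At 32.5 °C: 519 / (32.5 − 13.0) = 519 / 19.5 = 26.615 d.
Difference = |99.808 − 26.615| = 73.192 ≈ 73.2 days.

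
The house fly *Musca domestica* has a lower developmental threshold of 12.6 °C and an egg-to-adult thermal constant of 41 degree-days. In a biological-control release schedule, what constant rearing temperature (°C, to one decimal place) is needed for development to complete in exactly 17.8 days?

14.9 °C

Required daily accumulation = 41 / 17.8 = 2.303 DD/day.
T = T_base + 2.303 = 12.6 + 2.303 = 14.903 ≈ 14.9 °C.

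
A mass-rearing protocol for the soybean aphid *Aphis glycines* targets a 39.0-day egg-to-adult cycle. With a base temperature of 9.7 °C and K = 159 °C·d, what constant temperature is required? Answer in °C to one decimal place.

13.8 °C

Required daily accumulation = 159 / 39.0 = 4.077 DD/day.
T = T_base + 4.077 = 9.7 + 4.077 = 13.777 ≈ 13.8 °C.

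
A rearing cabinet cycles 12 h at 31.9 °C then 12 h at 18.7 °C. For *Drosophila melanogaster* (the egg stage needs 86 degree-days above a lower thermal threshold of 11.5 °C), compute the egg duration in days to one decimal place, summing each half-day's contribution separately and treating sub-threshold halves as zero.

Day half: max(0, 31.9 − 11.5) × 0.5 = 20.4 × 0.5 = 10.20 DD.
Night half: max(0, 18.7 − 11.5) × 0.5 = 7.2 × 0.5 = 3.60 DD.
Per 24 h: 13.80 DD/day.
Duration = 86 / 13.80 = 6.232 ≈ 6.2 days.

6.2 days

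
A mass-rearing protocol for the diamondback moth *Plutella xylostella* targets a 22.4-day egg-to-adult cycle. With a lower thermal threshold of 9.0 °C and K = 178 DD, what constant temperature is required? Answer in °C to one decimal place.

16.9 °C

Required daily accumulation = 178 / 22.4 = 7.946 DD/day.
T = T_base + 7.946 = 9.0 + 7.946 = 16.946 ≈ 16.9 °C.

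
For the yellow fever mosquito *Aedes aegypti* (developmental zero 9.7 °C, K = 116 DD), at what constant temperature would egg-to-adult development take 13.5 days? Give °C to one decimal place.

Required daily accumulation = 116 / 13.5 = 8.593 DD/day.
T = T_base + 8.593 = 9.7 + 8.593 = 18.293 ≈ 18.3 °C.

18.3 °C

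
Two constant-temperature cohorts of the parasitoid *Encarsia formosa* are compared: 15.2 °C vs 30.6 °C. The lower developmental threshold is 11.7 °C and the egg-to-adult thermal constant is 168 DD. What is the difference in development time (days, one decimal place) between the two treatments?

39.1 days

At 15.2 °C: 168 / (15.2 − 11.7) = 168 / 3.5 = 48.000 d.
At 30.6 °C: 168 / (30.6 − 11.7) = 168 / 18.9 = 8.889 d.
Difference = |48.000 − 8.889| = 39.111 ≈ 39.1 days.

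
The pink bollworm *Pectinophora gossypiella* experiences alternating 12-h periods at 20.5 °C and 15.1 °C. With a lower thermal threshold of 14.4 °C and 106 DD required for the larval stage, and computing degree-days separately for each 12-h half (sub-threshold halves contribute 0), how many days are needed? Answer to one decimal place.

31.2 days

Day half: max(0, 20.5 − 14.4) × 0.5 = 6.1 × 0.5 = 3.05 DD.
Night half: max(0, 15.1 − 14.4) × 0.5 = 0.7 × 0.5 = 0.35 DD.
Per 24 h: 3.40 DD/day.
Duration = 106 / 3.40 = 31.176 ≈ 31.2 days.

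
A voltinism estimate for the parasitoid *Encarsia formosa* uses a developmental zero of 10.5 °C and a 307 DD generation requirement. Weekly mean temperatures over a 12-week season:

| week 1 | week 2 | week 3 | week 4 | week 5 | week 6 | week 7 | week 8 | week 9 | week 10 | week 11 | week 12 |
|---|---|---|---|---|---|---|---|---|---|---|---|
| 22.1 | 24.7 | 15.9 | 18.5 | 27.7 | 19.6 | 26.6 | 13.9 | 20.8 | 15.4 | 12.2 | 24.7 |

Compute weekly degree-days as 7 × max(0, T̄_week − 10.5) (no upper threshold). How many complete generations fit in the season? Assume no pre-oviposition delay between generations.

Weekly DD (7 × max(0, T̄ − 10.5)): 81.2, 99.4, 37.8, 56.0, 120.4, 63.7, 112.7, 23.8, 72.1, 34.3, 11.9, 99.4.
Season total = 812.7 DD.
Complete generations = ⌊812.7 / 307⌋ = 2.

2 generations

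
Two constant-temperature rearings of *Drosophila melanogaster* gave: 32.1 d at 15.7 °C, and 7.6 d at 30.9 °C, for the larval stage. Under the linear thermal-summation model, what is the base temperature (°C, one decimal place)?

Under the model K = D·(T − T_b), so D₁·(T₁ − T_b) = D₂·(T₂ − T_b).
32.1·(15.7 − T_b) = 7.6·(30.9 − T_b)
T_b = (32.1·15.7 − 7.6·30.9) / (32.1 − 7.6) = 269.13 / 24.5 = 10.985 °C ≈ 11.0 °C.

11.0 °C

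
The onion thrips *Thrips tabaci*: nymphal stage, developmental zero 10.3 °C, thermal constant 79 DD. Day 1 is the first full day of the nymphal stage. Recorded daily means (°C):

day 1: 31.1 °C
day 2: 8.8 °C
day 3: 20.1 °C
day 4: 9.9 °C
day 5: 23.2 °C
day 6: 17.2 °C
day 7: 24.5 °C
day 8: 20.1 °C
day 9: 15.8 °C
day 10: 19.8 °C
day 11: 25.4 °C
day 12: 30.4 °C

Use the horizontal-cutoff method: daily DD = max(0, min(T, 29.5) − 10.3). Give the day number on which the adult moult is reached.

Daily DD above 10.3 °C (capped at 19.2): 19.2, 0.0, 9.8, 0.0, 12.9, 6.9, 14.2, 9.8, 5.5, 9.5, 15.1, 19.2.
Cumulative: 19.2, 19.2, 29.0, 29.0, 41.9, 48.8, 63.0, 72.8, 78.3, 87.8, 102.9, 122.1.
The total first reaches 79 DD on day 10.

day 10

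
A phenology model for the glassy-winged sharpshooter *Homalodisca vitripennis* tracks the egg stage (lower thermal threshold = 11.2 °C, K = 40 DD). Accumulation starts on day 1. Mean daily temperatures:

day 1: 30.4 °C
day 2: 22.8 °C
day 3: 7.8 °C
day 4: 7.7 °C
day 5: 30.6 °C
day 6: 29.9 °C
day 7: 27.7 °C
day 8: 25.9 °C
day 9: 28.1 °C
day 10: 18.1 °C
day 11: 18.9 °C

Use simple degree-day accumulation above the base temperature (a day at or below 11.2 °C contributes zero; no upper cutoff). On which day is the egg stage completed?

Daily DD above 11.2 °C: 19.2, 11.6, 0.0, 0.0, 19.4, 18.7, 16.5, 14.7, 16.9, 6.9, 7.7.
Cumulative: 19.2, 30.8, 30.8, 30.8, 50.2, 68.9, 85.4, 100.1, 117.0, 123.9, 131.6.
The total first reaches 40 DD on day 5.

day 5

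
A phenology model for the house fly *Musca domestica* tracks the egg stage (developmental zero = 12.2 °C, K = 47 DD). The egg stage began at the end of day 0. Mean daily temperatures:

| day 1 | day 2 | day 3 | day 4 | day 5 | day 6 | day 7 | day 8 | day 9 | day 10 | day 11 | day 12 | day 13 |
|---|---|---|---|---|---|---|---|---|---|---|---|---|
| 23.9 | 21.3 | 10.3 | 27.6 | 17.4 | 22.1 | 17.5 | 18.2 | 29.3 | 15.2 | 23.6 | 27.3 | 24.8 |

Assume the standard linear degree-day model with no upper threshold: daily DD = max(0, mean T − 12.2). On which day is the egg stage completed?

day 6

Daily DD above 12.2 °C: 11.7, 9.1, 0.0, 15.4, 5.2, 9.9, 5.3, 6.0, 17.1, 3.0, 11.4, 15.1, 12.6.
Cumulative: 11.7, 20.8, 20.8, 36.2, 41.4, 51.3, 56.6, 62.6, 79.7, 82.7, 94.1, 109.2, 121.8.
The total first reaches 47 DD on day 6.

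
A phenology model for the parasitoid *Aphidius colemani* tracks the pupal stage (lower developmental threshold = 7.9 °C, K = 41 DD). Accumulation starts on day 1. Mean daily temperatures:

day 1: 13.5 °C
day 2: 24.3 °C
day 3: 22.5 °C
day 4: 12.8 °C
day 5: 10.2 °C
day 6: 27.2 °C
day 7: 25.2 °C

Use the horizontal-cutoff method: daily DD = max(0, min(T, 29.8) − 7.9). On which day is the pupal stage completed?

day 4

Daily DD above 7.9 °C (capped at 21.9): 5.6, 16.4, 14.6, 4.9, 2.3, 19.3, 17.3.
Cumulative: 5.6, 22.0, 36.6, 41.5, 43.8, 63.1, 80.4.
The total first reaches 41 DD on day 4.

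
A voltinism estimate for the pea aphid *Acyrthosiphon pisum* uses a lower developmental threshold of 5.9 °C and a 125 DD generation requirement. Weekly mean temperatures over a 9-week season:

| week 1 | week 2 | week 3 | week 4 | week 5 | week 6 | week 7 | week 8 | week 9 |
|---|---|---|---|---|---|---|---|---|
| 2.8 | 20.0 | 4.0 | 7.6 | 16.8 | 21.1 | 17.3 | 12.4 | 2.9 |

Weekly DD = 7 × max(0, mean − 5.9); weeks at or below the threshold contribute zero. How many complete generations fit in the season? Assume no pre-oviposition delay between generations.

3 generations

Weekly DD (7 × max(0, T̄ − 5.9)): 0.0, 98.7, 0.0, 11.9, 76.3, 106.4, 79.8, 45.5, 0.0.
Season total = 418.6 DD.
Complete generations = ⌊418.6 / 125⌋ = 3.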